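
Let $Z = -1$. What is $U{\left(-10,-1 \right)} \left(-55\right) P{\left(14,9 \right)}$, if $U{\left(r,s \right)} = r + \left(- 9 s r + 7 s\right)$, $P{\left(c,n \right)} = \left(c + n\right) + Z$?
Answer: $129470$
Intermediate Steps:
$P{\left(c,n \right)} = -1 + c + n$ ($P{\left(c,n \right)} = \left(c + n\right) - 1 = -1 + c + n$)
$U{\left(r,s \right)} = r + 7 s - 9 r s$ ($U{\left(r,s \right)} = r - \left(- 7 s + 9 r s\right) = r + 7 s - 9 r s$)
$U{\left(-10,-1 \right)} \left(-55\right) P{\left(14,9 \right)} = \left(-10 + 7 \left(-1\right) - \left(-90\right) \left(-1\right)\right) \left(-55\right) \left(-1 + 14 + 9\right) = \left(-10 - 7 - 90\right) \left(-55\right) 22 = \left(-107\right) \left(-55\right) 22 = 5885 \cdot 22 = 129470$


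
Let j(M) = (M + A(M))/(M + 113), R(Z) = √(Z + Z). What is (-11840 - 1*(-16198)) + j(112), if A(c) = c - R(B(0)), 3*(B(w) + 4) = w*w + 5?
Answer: 980774/225 - I*√42/675 ≈ 4359.0 - 0.0096011*I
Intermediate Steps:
B(w) = -7/3 + w²/3 (B(w) = -4 + (w*w + 5)/3 = -4 + (w² + 5)/3 = -4 + (5 + w²)/3 = -4 + (5/3 + w²/3) = -7/3 + w²/3)
R(Z) = √2*√Z (R(Z) = √(2*Z) = √2*√Z)
A(c) = c - I*√42/3 (A(c) = c - √2*√(-7/3 + (⅓)*0²) = c - √2*√(-7/3 + (⅓)*0) = c - √2*√(-7/3 + 0) = c - √2*√(-7/3) = c - √2*I*√21/3 = c - I*√42/3)
j(M) = (2*M - I*√42/3)/(113 + M) (j(M) = (M + (M - I*√42/3))/(M + 113) = (2*M - I*√42/3)/(113 + M))
(-11840 - 1*(-16198)) + j(112) = (-11840 - 1*(-16198)) + (6*112 - I*√42)/(3*(113 + 112)) = (-11840 + 16198) + (⅓)*(672 - I*√42)/225 = 4358 + (⅓)*(1/225)*(672 - I*√42) = 4358 + (224/225 - I*√42/675) = 980774/225 - I*√42/675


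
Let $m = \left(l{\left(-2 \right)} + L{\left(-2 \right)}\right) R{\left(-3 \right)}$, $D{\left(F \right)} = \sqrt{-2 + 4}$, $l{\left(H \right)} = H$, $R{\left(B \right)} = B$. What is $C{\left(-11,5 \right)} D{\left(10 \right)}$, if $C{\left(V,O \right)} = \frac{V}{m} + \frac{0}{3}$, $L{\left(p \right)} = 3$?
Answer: $\frac{11 \sqrt{2}}{3} \approx 5.1854$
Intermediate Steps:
$D{\left(F \right)} = \sqrt{2}$
$m = -3$ ($m = \left(-2 + 3\right) \left(-3\right) = 1 \left(-3\right) = -3$)
$C{\left(V,O \right)} = - \frac{V}{3}$ ($C{\left(V,O \right)} = \frac{V}{-3} + \frac{0}{3} = V \left(- \frac{1}{3}\right) + 0 \cdot \frac{1}{3} = - \frac{V}{3} + 0 = - \frac{V}{3}$)
$C{\left(-11,5 \right)} D{\left(10 \right)} = \left(- \frac{1}{3}\right) \left(-11\right) \sqrt{2} = \frac{11 \sqrt{2}}{3}$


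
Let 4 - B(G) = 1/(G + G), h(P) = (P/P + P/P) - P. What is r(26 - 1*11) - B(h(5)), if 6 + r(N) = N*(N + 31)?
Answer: 4079/6 ≈ 679.83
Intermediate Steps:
h(P) = 2 - P (h(P) = (1 + 1) - P = 2 - P)
B(G) = 4 - 1/(2*G) (B(G) = 4 - 1/(G + G) = 4 - 1/(2*G))
r(N) = -6 + N*(31 + N) (r(N) = -6 + N*(N + 31) = -6 + N*(31 + N))
r(26 - 1*11) - B(h(5)) = (-6 + (26 - 1*11)² + 31*(26 - 1*11)) - (4 - 1/(2*(2 - 1*5))) = (-6 + (26 - 11)² + 31*(26 - 11)) - (4 - 1/(2*(2 - 5))) = (-6 + 15² + 31*15) - (4 - ½/(-3)) = (-6 + 225 + 465) - (4 - ½*(-⅓)) = 684 - (4 + ⅙) = 684 - 1*25/6 = 684 - 25/6 = 4079/6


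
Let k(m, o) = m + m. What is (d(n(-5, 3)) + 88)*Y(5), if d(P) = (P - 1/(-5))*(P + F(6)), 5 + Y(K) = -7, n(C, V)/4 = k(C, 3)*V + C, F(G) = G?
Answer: -1129272/5 ≈ -2.2585e+5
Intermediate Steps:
k(m, o) = 2*m
n(C, V) = 4*C + 8*C*V (n(C, V) = 4*((2*C)*V + C) = 4*(2*C*V + C) = 4*(C + 2*C*V) = 4*C + 8*C*V)
Y(K) = -12 (Y(K) = -5 - 7 = -12)
d(P) = (6 + P)*(⅕ + P) (d(P) = (P - 1/(-5))*(P + 6) = (P - 1*(-⅕))*(6 + P) = (P + ⅕)*(6 + P) = (⅕ + P)*(6 + P) = (6 + P)*(⅕ + P))
(d(n(-5, 3)) + 88)*Y(5) = ((6/5 + (4*(-5)*(1 + 2*3))² + 31*(4*(-5)*(1 + 2*3))/5) + 88)*(-12) = ((6/5 + (4*(-5)*(1 + 6))² + 31*(4*(-5)*(1 + 6))/5) + 88)*(-12) = ((6/5 + (4*(-5)*7)² + 31*(4*(-5)*7)/5) + 88)*(-12) = ((6/5 + (-140)² + (31/5)*(-140)) + 88)*(-12) = ((6/5 + 19600 - 868) + 88)*(-12) = (93666/5 + 88)*(-12) = (94106/5)*(-12) = -1129272/5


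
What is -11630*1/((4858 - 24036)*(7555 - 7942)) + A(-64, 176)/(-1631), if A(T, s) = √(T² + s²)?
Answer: -5815/3710943 - 16*√137/1631 ≈ -0.11639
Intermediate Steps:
-11630*1/((4858 - 24036)*(7555 - 7942)) + A(-64, 176)/(-1631) = -11630*1/((4858 - 24036)*(7555 - 7942)) + √((-64)² + 176²)/(-1631) = -11630/((-19178*(-387))) + √(4096 + 30976)*(-1/1631) = -11630/7421886 + √35072*(-1/1631) = -11630*1/7421886 + (16*√137)*(-1/1631) = -5815/3710943 - 16*√137/1631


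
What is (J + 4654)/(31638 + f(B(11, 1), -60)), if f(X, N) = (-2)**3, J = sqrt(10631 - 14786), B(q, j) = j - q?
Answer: 2327/15815 + I*sqrt(4155)/31630 ≈ 0.14714 + 0.0020379*I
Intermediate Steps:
J = I*sqrt(4155) (J = sqrt(-4155) = I*sqrt(4155) ≈ 64.459*I)
f(X, N) = -8
(J + 4654)/(31638 + f(B(11, 1), -60)) = (I*sqrt(4155) + 4654)/(31638 - 8) = (4654 + I*sqrt(4155))/31630 = (4654 + I*sqrt(4155))*(1/31630) = 2327/15815 + I*sqrt(4155)/31630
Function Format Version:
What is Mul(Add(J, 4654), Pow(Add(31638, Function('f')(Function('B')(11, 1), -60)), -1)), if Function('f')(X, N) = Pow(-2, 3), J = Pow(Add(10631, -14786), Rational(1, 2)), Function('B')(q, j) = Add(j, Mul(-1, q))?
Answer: Add(Rational(2327, 15815), Mul(Rational(1, 31630), I, Pow(4155, Rational(1, 2)))) ≈ Add(0.14714, Mul(0.0020379, I))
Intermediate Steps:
J = Mul(I, Pow(4155, Rational(1, 2))) (J = Pow(-4155, Rational(1, 2)) = Mul(I, Pow(4155, Rational(1, 2))) ≈ Mul(64.459, I))
Function('f')(X, N) = -8
Mul(Add(J, 4654), Pow(Add(31638, Function('f')(Function('B')(11, 1), -60)), -1)) = Mul(Add(Mul(I, Pow(4155, Rational(1, 2))), 4654), Pow(Add(31638, -8), -1)) = Mul(Add(4654, Mul(I, Pow(4155, Rational(1, 2)))), Pow(31630, -1)) = Mul(Add(4654, Mul(I, Pow(4155, Rational(1, 2)))), Rational(1, 31630)) = Add(Rational(2327, 15815), Mul(Rational(1, 31630), I, Pow(4155, Rational(1, 2))))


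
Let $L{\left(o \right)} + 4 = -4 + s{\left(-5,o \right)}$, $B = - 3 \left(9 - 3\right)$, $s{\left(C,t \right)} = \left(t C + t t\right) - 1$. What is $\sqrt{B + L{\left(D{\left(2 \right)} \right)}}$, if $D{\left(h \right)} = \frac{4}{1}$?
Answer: $i \sqrt{31} \approx 5.5678 i$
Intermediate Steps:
$D{\left(h \right)} = 4$ ($D{\left(h \right)} = 4 \cdot 1 = 4$)
$s{\left(C,t \right)} = -1 + t^{2} + C t$ ($s{\left(C,t \right)} = \left(C t + t^{2}\right) - 1 = \left(t^{2} + C t\right) - 1 = -1 + t^{2} + C t$)
$B = -18$ ($B = \left(-3\right) 6 = -18$)
$L{\left(o \right)} = -9 + o^{2} - 5 o$ ($L{\left(o \right)} = -4 - \left(5 - o^{2} + 5 o\right) = -9 + o^{2} - 5 o$)
$\sqrt{B + L{\left(D{\left(2 \right)} \right)}} = \sqrt{-18 - \left(29 - 16\right)} = \sqrt{-18 - 13} = \sqrt{-31} = i \sqrt{31}$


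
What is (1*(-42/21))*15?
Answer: -30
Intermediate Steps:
(1*(-42/21))*15 = (1*(-42*1/21))*15 = (1*(-2))*15 = -2*15 = -30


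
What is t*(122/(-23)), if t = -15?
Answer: 1830/23 ≈ 79.565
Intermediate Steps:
t*(122/(-23)) = -1830/(-23) = -1830*(-1)/23 = -15*(-122/23) = 1830/23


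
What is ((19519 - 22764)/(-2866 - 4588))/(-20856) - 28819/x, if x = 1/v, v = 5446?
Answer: -2218116055615111/14132784 ≈ -1.5695e+8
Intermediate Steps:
x = 1/5446 ≈ 0.00018362
((19519 - 22764)/(-2866 - 4588))/(-20856) - 28819/x = ((19519 - 22764)/(-2866 - 4588))/(-20856) - 28819/1/5446 = -3245/(-7454)*(-1/20856) - 28819*5446 = -3245*(-1/7454)*(-1/20856) - 156948274 = (3245/7454)*(-1/20856) - 156948274 = -295/14132784 - 156948274 = -2218116055615111/14132784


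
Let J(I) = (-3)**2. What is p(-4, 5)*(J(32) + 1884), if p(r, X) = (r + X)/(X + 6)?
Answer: 1893/11 ≈ 172.09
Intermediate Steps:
p(r, X) = (X + r)/(6 + X)
J(I) = 9
p(-4, 5)*(J(32) + 1884) = ((5 - 4)/(6 + 5))*(9 + 1884) = (1/11)*1893 = 1893/11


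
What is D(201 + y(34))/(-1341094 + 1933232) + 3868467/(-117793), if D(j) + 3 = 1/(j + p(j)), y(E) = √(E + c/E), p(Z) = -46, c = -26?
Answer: -186854261202599989/5689623461094248 - √9605/241509404680 ≈ -32.841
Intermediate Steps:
y(E) = √(E - 26/E)
D(j) = -3 + 1/(-46 + j) (D(j) = -3 + 1/(j - 46) = -3 + 1/(-46 + j))
D(201 + y(34))/(-1341094 + 1933232) + 3868467/(-117793) = ((139 - 3*(201 + √(34 - 26/34)))/(-46 + (201 + √(34 - 26/34))))/(-1341094 + 1933232) + 3868467/(-117793) = ((139 - 3*(201 + √(34 - 26*1/34)))/(-46 + (201 + √(34 - 26*1/34))))/592138 + 3868467*(-1/117793) = ((139 - 3*(201 + √(34 - 13/17)))/(-46 + (201 + √(34 - 13/17))))*(1/592138) - 3868467/117793 = ((139 - 3*(201 + √(565/17)))/(-46 + (201 + √(565/17))))*(1/592138) - 3868467/117793 = ((139 - 3*(201 + √9605/17))/(-46 + (201 + √9605/17)))*(1/592138) - 3868467/117793 = ((139 + (-603 - 3*√9605/17))/(155 + √9605/17))*(1/592138) - 3868467/117793 = ((-464 - 3*√9605/17)/(155 + √9605/17))*(1/592138) - 3868467/117793 = (-464 - 3*√9605/17)/(592138*(155 + √9605/17)) - 3868467/117793 = -3868467/117793 + (-464 - 3*√9605/17)/(592138*(155 + √9605/17))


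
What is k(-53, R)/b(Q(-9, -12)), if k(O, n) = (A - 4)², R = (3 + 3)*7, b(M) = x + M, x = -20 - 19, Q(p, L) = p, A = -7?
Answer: -121/48 ≈ -2.5208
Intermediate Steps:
x = -39
b(M) = -39 + M
R = 42 (R = 6*7 = 42)
k(O, n) = 121 (k(O, n) = (-7 - 4)² = (-11)² = 121)
k(-53, R)/b(Q(-9, -12)) = 121/(-39 - 9) = 121/(-48) = 121*(-1/48) = -121/48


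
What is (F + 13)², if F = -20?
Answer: 49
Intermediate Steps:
(F + 13)² = (-20 + 13)² = (-7)² = 49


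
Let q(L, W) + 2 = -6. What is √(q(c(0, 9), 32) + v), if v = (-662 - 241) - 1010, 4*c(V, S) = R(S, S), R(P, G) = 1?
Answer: I*√1921 ≈ 43.829*I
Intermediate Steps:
c(V, S) = ¼ (c(V, S) = (¼)*1 = ¼)
q(L, W) = -8 (q(L, W) = -2 - 6 = -8)
v = -1913 (v = -903 - 1010 = -1913)
√(q(c(0, 9), 32) + v) = √(-8 - 1913) = √(-1921) = I*√1921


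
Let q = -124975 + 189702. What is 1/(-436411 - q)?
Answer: -1/501138 ≈ -1.9955e-6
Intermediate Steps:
q = 64727
1/(-436411 - q) = 1/(-436411 - 1*64727) = 1/(-436411 - 64727) = 1/(-501138) = -1/501138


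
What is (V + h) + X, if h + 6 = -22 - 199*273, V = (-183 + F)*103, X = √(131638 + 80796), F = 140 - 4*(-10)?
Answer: -54664 + √212434 ≈ -54203.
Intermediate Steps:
F = 180 (F = 140 - 1*(-40) = 140 + 40 = 180)
X = √212434 ≈ 460.91
V = -309 (V = (-183 + 180)*103 = -3*103 = -309)
h = -54355 (h = -6 + (-22 - 199*273) = -6 + (-22 - 54327) = -6 - 54349 = -54355)
(V + h) + X = (-309 - 54355) + √212434 = -54664 + √212434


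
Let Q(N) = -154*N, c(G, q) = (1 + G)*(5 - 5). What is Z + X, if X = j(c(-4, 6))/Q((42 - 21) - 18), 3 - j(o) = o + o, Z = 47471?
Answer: 7310533/154 ≈ 47471.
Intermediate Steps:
c(G, q) = 0 (c(G, q) = (1 + G)*0 = 0)
j(o) = 3 - 2*o (j(o) = 3 - (o + o) = 3 - 2*o)
X = -1/154 (X = (3 - 2*0)/((-154*((42 - 21) - 18))) = (3 + 0)/((-154*(21 - 18))) = 3/((-154*3)) = 3/(-462) = 3*(-1/462) = -1/154 ≈ -0.0064935)
Z + X = 47471 - 1/154 = 7310533/154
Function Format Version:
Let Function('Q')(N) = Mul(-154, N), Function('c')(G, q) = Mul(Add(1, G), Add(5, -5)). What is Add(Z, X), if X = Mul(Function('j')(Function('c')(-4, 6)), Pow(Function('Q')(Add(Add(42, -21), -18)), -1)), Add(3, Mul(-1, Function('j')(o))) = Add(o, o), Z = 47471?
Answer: Rational(7310533, 154) ≈ 47471.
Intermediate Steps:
Function('c')(G, q) = 0 (Function('c')(G, q) = Mul(Add(1, G), 0) = 0)
Function('j')(o) = Add(3, Mul(-2, o)) (Function('j')(o) = Add(3, Mul(-1, Add(o, o))) = Add(3, Mul(-1, Mul(2, o))) = Add(3, Mul(-2, o)))
X = Rational(-1, 154) (X = Mul(Add(3, Mul(-2, 0)), Pow(Mul(-154, Add(Add(42, -21), -18)), -1)) = Mul(Add(3, 0), Pow(Mul(-154, Add(21, -18)), -1)) = Mul(3, Pow(Mul(-154, 3), -1)) = Mul(3, Pow(-462, -1)) = Mul(3, Rational(-1, 462)) = Rational(-1, 154) ≈ -0.0064935)
Add(Z, X) = Add(47471, Rational(-1, 154)) = Rational(7310533, 154)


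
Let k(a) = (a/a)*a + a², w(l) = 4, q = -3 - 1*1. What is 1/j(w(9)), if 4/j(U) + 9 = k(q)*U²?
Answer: 183/4 ≈ 45.750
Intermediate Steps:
q = -4 (q = -3 - 1 = -4)
k(a) = a + a² (k(a) = 1*a + a² = a + a²)
j(U) = 4/(-9 + 12*U²) (j(U) = 4/(-9 + (-4*(1 - 4))*U²) = 4/(-9 + (-4*(-3))*U²) = 4/(-9 + 12*U²))
1/j(w(9)) = 1/(4/(3*(-3 + 4*4²))) = 1/(4/(3*(-3 + 4*16))) = 1/(4/(3*(-3 + 64))) = 1/((4/3)/61) = 1/((4/3)*(1/61)) = 1/(4/183) = 183/4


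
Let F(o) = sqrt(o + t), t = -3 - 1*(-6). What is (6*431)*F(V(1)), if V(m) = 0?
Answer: 2586*sqrt(3) ≈ 4479.1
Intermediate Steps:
t = 3 (t = -3 + 6 = 3)
F(o) = sqrt(3 + o) (F(o) = sqrt(o + 3) = sqrt(3 + o))
(6*431)*F(V(1)) = (6*431)*sqrt(3 + 0) = 2586*sqrt(3)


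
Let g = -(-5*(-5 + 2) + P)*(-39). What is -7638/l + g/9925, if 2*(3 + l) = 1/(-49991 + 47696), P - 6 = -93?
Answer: 347916149532/136677175 ≈ 2545.5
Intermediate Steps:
P = -87 (P = 6 - 93 = -87)
l = -13771/4590 (l = -3 + 1/(2*(-49991 + 47696)) = -3 + (1/2)/(-2295) = -3 + (1/2)*(-1/2295) = -3 - 1/4590 = -13771/4590 ≈ -3.0002)
g = -2808 (g = -(-5*(-5 + 2) - 87)*(-39) = -(-5*(-3) - 87)*(-39) = -(15 - 87)*(-39) = -(-72)*(-39) = -1*2808 = -2808)
-7638/l + g/9925 = -7638/(-13771/4590) - 2808/9925 = -7638*(-4590/13771) - 2808*1/9925 = 35058420/13771 - 2808/9925 = 347916149532/136677175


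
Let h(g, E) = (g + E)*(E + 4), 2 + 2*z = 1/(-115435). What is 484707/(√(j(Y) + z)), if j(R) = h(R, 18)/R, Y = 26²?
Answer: 6301191*√194441851754170/842213591 ≈ 1.0433e+5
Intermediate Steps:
z = -230871/230870 (z = -1 + (½)/(-115435) = -1 + (½)*(-1/115435) = -1 - 1/230870 = -230871/230870 ≈ -1.0000)
Y = 676
h(g, E) = (4 + E)*(E + g) (h(g, E) = (E + g)*(4 + E) = (4 + E)*(E + g))
j(R) = (396 + 22*R)/R (j(R) = (18² + 4*18 + 4*R + 18*R)/R = (324 + 72 + 4*R + 18*R)/R = (396 + 22*R)/R)
484707/(√(j(Y) + z)) = 484707/(√((22 + 396/676) - 230871/230870)) = 484707/(√((22 + 396*(1/676)) - 230871/230870)) = 484707/(√((22 + 99/169) - 230871/230870)) = 484707/(√(3817/169 - 230871/230870)) = 484707/(√(842213591/39017030)) = 484707/((√194441851754170/3001310)) = 484707*(13*√194441851754170/842213591) = 6301191*√194441851754170/842213591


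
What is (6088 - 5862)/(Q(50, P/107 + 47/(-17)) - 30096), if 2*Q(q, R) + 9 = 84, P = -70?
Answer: -452/60117 ≈ -0.0075187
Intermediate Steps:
Q(q, R) = 75/2 (Q(q, R) = -9/2 + (½)*84 = -9/2 + 42 = 75/2)
(6088 - 5862)/(Q(50, P/107 + 47/(-17)) - 30096) = (6088 - 5862)/(75/2 - 30096) = 226/(-60117/2) = 226*(-2/60117) = -452/60117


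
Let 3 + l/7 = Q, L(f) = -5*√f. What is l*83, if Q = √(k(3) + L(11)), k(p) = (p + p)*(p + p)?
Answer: -1743 + 581*√(36 - 5*√11) ≈ 817.15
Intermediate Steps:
k(p) = 4*p² (k(p) = (2*p)*(2*p) = 4*p²)
Q = √(36 - 5*√11) (Q = √(4*3² - 5*√11) = √(4*9 - 5*√11) = √(36 - 5*√11) ≈ 4.4065)
l = -21 + 7*√(36 - 5*√11) ≈ 9.8452
l*83 = (-21 + 7*√(36 - 5*√11))*83 = -1743 + 581*√(36 - 5*√11)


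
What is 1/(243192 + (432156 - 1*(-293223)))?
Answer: 1/968571 ≈ 1.0324e-6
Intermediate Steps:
1/(243192 + (432156 - 1*(-293223))) = 1/(243192 + (432156 + 293223)) = 1/(243192 + 725379) = 1/968571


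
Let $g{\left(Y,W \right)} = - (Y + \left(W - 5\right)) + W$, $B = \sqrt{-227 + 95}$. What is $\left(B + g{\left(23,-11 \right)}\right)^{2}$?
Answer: $192 - 72 i \sqrt{33} \approx 192.0 - 413.61 i$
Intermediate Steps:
$B = 2 i \sqrt{33}$ ($B = \sqrt{-132} = 2 i \sqrt{33} \approx 11.489 i$)
$g{\left(Y,W \right)} = 5 - Y$ ($g{\left(Y,W \right)} = - (Y + \left(W - 5\right)) + W = - (Y + \left(-5 + W\right)) + W = - (-5 + W + Y) + W = \left(5 - W - Y\right) + W = 5 - Y$)
$\left(B + g{\left(23,-11 \right)}\right)^{2} = \left(2 i \sqrt{33} + \left(5 - 23\right)\right)^{2} = \left(2 i \sqrt{33} - 18\right)^{2} = \left(-18 + 2 i \sqrt{33}\right)^{2}$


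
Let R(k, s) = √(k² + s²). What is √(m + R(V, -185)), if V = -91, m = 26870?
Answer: √(26870 + √42506) ≈ 164.55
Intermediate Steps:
√(m + R(V, -185)) = √(26870 + √((-91)² + (-185)²)) = √(26870 + √(8281 + 34225)) = √(26870 + √42506)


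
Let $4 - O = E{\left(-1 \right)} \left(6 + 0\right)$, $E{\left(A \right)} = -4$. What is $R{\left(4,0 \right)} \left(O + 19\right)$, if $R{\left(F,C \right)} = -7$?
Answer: $-329$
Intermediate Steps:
$O = 28$ ($O = 4 - - 4 \left(6 + 0\right) = 4 - \left(-4\right) 6 = 4 - -24 = 4 + 24 = 28$)
$R{\left(4,0 \right)} \left(O + 19\right) = - 7 \left(28 + 19\right) = \left(-7\right) 47 = -329$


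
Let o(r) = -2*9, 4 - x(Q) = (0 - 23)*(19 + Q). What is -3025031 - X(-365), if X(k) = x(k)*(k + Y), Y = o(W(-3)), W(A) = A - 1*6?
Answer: -6071413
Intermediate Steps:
W(A) = -6 + A (W(A) = A - 6 = -6 + A)
x(Q) = 441 + 23*Q (x(Q) = 4 - (0 - 23)*(19 + Q) = 4 - (-23)*(19 + Q) = 4 - (-437 - 23*Q) = 4 + (437 + 23*Q) = 441 + 23*Q)
o(r) = -18
Y = -18
X(k) = (-18 + k)*(441 + 23*k) (X(k) = (441 + 23*k)*(k - 18) = (441 + 23*k)*(-18 + k) = (-18 + k)*(441 + 23*k))
-3025031 - X(-365) = -3025031 - (-18 - 365)*(441 + 23*(-365)) = -3025031 - (-383)*(441 - 8395) = -3025031 - (-383)*(-7954) = -3025031 - 1*3046382 = -3025031 - 3046382 = -6071413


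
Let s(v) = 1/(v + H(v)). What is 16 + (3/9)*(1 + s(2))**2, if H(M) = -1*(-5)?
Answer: 2416/147 ≈ 16.435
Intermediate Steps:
H(M) = 5
s(v) = 1/(5 + v) (s(v) = 1/(v + 5) = 1/(5 + v))
16 + (3/9)*(1 + s(2))**2 = 16 + (3/9)*(1 + 1/(5 + 2))**2 = 16 + (3*(1/9))*(1 + 1/7)**2 = 16 + (1 + 1/7)**2/3 = 16 + (8/7)**2/3 = 16 + (1/3)*(64/49) = 16 + 64/147 = 2416/147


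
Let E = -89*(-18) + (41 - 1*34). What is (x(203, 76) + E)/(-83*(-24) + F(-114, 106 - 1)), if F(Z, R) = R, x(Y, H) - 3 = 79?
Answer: 1691/2097 ≈ 0.80639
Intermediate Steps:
x(Y, H) = 82 (x(Y, H) = 3 + 79 = 82)
E = 1609 (E = 1602 + (41 - 34) = 1602 + 7 = 1609)
(x(203, 76) + E)/(-83*(-24) + F(-114, 106 - 1)) = (82 + 1609)/(-83*(-24) + (106 - 1)) = 1691/(1992 + 105) = 1691/2097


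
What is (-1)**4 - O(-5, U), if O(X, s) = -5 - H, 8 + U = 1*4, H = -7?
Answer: -1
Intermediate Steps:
U = -4 (U = -8 + 1*4 = -8 + 4 = -4)
O(X, s) = 2 (O(X, s) = -5 - 1*(-7) = -5 + 7 = 2)
(-1)**4 - O(-5, U) = (-1)**4 - 1*2 = 1 - 2 = -1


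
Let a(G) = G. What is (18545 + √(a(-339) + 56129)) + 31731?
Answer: 50276 + √55790 ≈ 50512.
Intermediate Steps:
(18545 + √(a(-339) + 56129)) + 31731 = (18545 + √(-339 + 56129)) + 31731 = (18545 + √55790) + 31731 = 50276 + √55790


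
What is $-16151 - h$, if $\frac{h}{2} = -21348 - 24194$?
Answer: $74933$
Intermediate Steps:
$h = -91084$ ($h = 2 \left(-21348 - 24194\right) = 2 \left(-45542\right) = -91084$)
$-16151 - h = -16151 - -91084 = -16151 + 91084 = 74933$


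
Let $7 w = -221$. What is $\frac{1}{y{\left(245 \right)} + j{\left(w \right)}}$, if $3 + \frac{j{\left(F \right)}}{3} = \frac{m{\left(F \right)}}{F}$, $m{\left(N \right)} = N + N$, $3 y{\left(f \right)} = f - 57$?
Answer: $\frac{3}{179} \approx 0.01676$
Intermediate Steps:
$w = - \frac{221}{7}$ ($w = \frac{1}{7} \left(-221\right) = - \frac{221}{7} \approx -31.571$)
$y{\left(f \right)} = -19 + \frac{f}{3}$ ($y{\left(f \right)} = \frac{f - 57}{3} = \frac{-57 + f}{3} = -19 + \frac{f}{3}$)
$m{\left(N \right)} = 2 N$
$j{\left(F \right)} = -3$ ($j{\left(F \right)} = -9 + 3 \frac{2 F}{F} = -9 + 3 \cdot 2 = -9 + 6 = -3$)
$\frac{1}{y{\left(245 \right)} + j{\left(w \right)}} = \frac{1}{\left(-19 + \frac{1}{3} \cdot 245\right) - 3} = \frac{1}{\left(-19 + \frac{245}{3}\right) - 3} = \frac{1}{\frac{188}{3} - 3} = \frac{1}{\frac{179}{3}} = \frac{3}{179}$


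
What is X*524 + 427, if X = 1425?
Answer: 747127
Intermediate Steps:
X*524 + 427 = 1425*524 + 427 = 746700 + 427 = 747127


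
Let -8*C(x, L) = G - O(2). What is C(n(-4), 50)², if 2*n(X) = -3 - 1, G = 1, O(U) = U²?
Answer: 9/64 ≈ 0.14063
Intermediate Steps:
n(X) = -2 (n(X) = (-3 - 1)/2 = (½)*(-4) = -2)
C(x, L) = 3/8 (C(x, L) = -(1 - 1*2²)/8 = -(1 - 1*4)/8 = -(1 - 4)/8 = -⅛*(-3) = 3/8)
C(n(-4), 50)² = (3/8)² = 9/64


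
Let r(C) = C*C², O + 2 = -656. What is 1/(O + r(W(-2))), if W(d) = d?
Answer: -1/666 ≈ -0.0015015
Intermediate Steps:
O = -658 (O = -2 - 656 = -658)
r(C) = C³
1/(O + r(W(-2))) = 1/(-658 + (-2)³) = 1/(-658 - 8) = 1/(-666) = -1/666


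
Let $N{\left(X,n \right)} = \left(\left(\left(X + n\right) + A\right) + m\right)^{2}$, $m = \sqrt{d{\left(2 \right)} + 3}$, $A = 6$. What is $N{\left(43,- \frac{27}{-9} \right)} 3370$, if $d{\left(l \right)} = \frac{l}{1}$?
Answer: $9129330 + 350480 \sqrt{5} \approx 9.913 \cdot 10^{6}$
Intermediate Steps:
$d{\left(l \right)} = l$ ($d{\left(l \right)} = l 1 = l$)
$m = \sqrt{5}$ ($m = \sqrt{2 + 3} = \sqrt{5} \approx 2.2361$)
$N{\left(X,n \right)} = \left(6 + X + n + \sqrt{5}\right)^{2}$ ($N{\left(X,n \right)} = \left(\left(\left(X + n\right) + 6\right) + \sqrt{5}\right)^{2} = \left(\left(6 + X + n\right) + \sqrt{5}\right)^{2} = \left(6 + X + n + \sqrt{5}\right)^{2}$)
$N{\left(43,- \frac{27}{-9} \right)} 3370 = \left(6 + 43 - \frac{27}{-9} + \sqrt{5}\right)^{2} \cdot 3370 = \left(6 + 43 - -3 + \sqrt{5}\right)^{2} \cdot 3370 = \left(6 + 43 + 3 + \sqrt{5}\right)^{2} \cdot 3370 = \left(52 + \sqrt{5}\right)^{2} \cdot 3370 = 3370 \left(52 + \sqrt{5}\right)^{2}$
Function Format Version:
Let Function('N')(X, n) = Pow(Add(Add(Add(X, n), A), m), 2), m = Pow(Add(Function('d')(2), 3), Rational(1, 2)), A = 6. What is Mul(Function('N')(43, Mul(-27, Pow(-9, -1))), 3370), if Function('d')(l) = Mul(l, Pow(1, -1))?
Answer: Add(9129330, Mul(350480, Pow(5, Rational(1, 2)))) ≈ 9.9130e+6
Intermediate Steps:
Function('d')(l) = l (Function('d')(l) = Mul(l, 1) = l)
m = Pow(5, Rational(1, 2)) (m = Pow(Add(2, 3), Rational(1, 2)) = Pow(5, Rational(1, 2)) ≈ 2.2361)
Function('N')(X, n) = Pow(Add(6, X, n, Pow(5, Rational(1, 2))), 2) (Function('N')(X, n) = Pow(Add(Add(Add(X, n), 6), Pow(5, Rational(1, 2))), 2) = Pow(Add(Add(6, X, n), Pow(5, Rational(1, 2))), 2) = Pow(Add(6, X, n, Pow(5, Rational(1, 2))), 2))
Mul(Function('N')(43, Mul(-27, Pow(-9, -1))), 3370) = Mul(Pow(Add(6, 43, Mul(-27, Pow(-9, -1)), Pow(5, Rational(1, 2))), 2), 3370) = Mul(Pow(Add(6, 43, Mul(-27, Rational(-1, 9)), Pow(5, Rational(1, 2))), 2), 3370) = Mul(Pow(Add(6, 43, 3, Pow(5, Rational(1, 2))), 2), 3370) = Mul(Pow(Add(52, Pow(5, Rational(1, 2))), 2), 3370) = Mul(3370, Pow(Add(52, Pow(5, Rational(1, 2))), 2))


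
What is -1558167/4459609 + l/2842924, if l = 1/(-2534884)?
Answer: -145829913147317453/417377850474780272 ≈ -0.34940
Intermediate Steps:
l = -1/2534884 ≈ -3.9450e-7
-1558167/4459609 + l/2842924 = -1558167/4459609 - 1/2534884/2842924 = -1558167*1/4459609 - 1/2534884*1/2842924 = -1558167/4459609 - 1/7206482560816 = -145829913147317453/417377850474780272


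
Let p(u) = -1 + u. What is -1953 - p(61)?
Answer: -2013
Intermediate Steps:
-1953 - p(61) = -1953 - (-1 + 61) = -1953 - 1*60 = -1953 - 60 = -2013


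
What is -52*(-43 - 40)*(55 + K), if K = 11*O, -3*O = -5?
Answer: 949520/3 ≈ 3.1651e+5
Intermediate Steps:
O = 5/3 (O = -⅓*(-5) = 5/3 ≈ 1.6667)
K = 55/3 (K = 11*(5/3) = 55/3 ≈ 18.333)
-52*(-43 - 40)*(55 + K) = -52*(-43 - 40)*(55 + 55/3) = -(-4316)*220/3 = -52*(-18260/3) = 949520/3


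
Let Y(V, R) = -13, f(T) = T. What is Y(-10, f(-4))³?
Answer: -2197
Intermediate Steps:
Y(-10, f(-4))³ = (-13)³ = -2197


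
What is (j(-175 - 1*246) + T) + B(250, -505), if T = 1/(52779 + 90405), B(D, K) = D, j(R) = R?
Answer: -24484463/143184 ≈ -171.00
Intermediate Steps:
T = 1/143184 ≈ 6.9840e-6
(j(-175 - 1*246) + T) + B(250, -505) = ((-175 - 1*246) + 1/143184) + 250 = ((-175 - 246) + 1/143184) + 250 = (-421 + 1/143184) + 250 = -60280463/143184 + 250 = -24484463/143184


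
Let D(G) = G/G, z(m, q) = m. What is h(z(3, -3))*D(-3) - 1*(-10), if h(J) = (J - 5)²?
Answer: 14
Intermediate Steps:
D(G) = 1
h(J) = (-5 + J)²
h(z(3, -3))*D(-3) - 1*(-10) = (-5 + 3)²*1 - 1*(-10) = (-2)²*1 + 10 = 4*1 + 10 = 4 + 10 = 14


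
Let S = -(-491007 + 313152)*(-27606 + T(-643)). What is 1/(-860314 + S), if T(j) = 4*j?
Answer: -1/5368168504 ≈ -1.8628e-10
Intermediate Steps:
S = -5367308190 (S = -(-491007 + 313152)*(-27606 + 4*(-643)) = -(-177855)*(-27606 - 2572) = -(-177855)*(-30178) = -1*5367308190 = -5367308190)
1/(-860314 + S) = 1/(-860314 - 5367308190) = 1/(-5368168504) = -1/5368168504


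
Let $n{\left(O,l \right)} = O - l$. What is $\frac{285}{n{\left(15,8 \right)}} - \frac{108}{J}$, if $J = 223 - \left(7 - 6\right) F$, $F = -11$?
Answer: $\frac{3663}{91} \approx 40.253$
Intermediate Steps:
$J = 234$ ($J = 223 - \left(7 - 6\right) \left(-11\right) = 223 - 1 \left(-11\right) = 223 - -11 = 223 + 11 = 234$)
$\frac{285}{n{\left(15,8 \right)}} - \frac{108}{J} = \frac{285}{15 - 8} - \frac{108}{234} = \frac{285}{15 - 8} - \frac{6}{13} = \frac{285}{7} - \frac{6}{13} = \frac{3663}{91}$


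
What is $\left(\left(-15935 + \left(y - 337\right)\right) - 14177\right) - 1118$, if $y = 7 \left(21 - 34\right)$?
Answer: $-31658$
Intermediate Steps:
$y = -91$ ($y = 7 \left(-13\right) = -91$)
$\left(\left(-15935 + \left(y - 337\right)\right) - 14177\right) - 1118 = \left(\left(-15935 - 428\right) - 14177\right) - 1118 = \left(-16363 - 14177\right) - 1118 = -30540 - 1118 = -31658$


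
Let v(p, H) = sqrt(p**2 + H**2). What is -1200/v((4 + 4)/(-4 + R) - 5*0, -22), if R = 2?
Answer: -24*sqrt(5) ≈ -53.666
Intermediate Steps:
v(p, H) = sqrt(H**2 + p**2)
-1200/v((4 + 4)/(-4 + R) - 5*0, -22) = -1200/sqrt((-22)**2 + ((4 + 4)/(-4 + 2) - 5*0)**2) = -1200/sqrt(484 + (8/(-2) + 0)**2) = -1200/sqrt(484 + (8*(-1/2) + 0)**2) = -1200/sqrt(484 + (-4 + 0)**2) = -1200/sqrt(484 + (-4)**2) = -1200/sqrt(484 + 16) = -1200*sqrt(5)/50 = -24*sqrt(5)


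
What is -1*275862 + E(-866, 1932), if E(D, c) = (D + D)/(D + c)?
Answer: -147035312/533 ≈ -2.7586e+5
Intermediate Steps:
E(D, c) = 2*D/(D + c) (E(D, c) = (2*D)/(D + c) = 2*D/(D + c))
-1*275862 + E(-866, 1932) = -1*275862 + 2*(-866)/(-866 + 1932) = -275862 + 2*(-866)/1066 = -275862 + 2*(-866)*(1/1066) = -275862 - 866/533 = -147035312/533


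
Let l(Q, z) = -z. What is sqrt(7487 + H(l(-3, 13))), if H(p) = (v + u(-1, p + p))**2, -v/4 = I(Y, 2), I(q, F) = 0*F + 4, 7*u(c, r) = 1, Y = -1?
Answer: 4*sqrt(23699)/7 ≈ 87.969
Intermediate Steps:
u(c, r) = 1/7 (u(c, r) = (1/7)*1 = 1/7)
I(q, F) = 4 (I(q, F) = 0 + 4 = 4)
v = -16 (v = -4*4 = -16)
H(p) = 12321/49 (H(p) = (-16 + 1/7)**2 = (-111/7)**2 = 12321/49)
sqrt(7487 + H(l(-3, 13))) = sqrt(7487 + 12321/49) = sqrt(379184/49) = 4*sqrt(23699)/7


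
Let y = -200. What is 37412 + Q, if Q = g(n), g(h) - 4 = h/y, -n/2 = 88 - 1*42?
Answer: 1870823/50 ≈ 37416.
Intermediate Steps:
n = -92 (n = -2*(88 - 1*42) = -2*(88 - 42) = -2*46 = -92)
g(h) = 4 - h/200 (g(h) = 4 + h/(-200) = 4 + h*(-1/200) = 4 - h/200)
Q = 223/50 (Q = 4 - 1/200*(-92) = 4 + 23/50 = 223/50 ≈ 4.4600)
37412 + Q = 37412 + 223/50 = 1870823/50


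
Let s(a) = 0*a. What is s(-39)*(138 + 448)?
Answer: 0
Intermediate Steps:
s(a) = 0
s(-39)*(138 + 448) = 0*(138 + 448) = 0*586 = 0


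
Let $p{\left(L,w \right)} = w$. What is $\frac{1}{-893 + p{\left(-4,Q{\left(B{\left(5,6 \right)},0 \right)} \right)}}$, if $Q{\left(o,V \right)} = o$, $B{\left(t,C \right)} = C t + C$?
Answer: $- \frac{1}{857} \approx -0.0011669$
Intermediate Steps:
$B{\left(t,C \right)} = C + C t$
$\frac{1}{-893 + p{\left(-4,Q{\left(B{\left(5,6 \right)},0 \right)} \right)}} = \frac{1}{-893 + 6 \left(1 + 5\right)} = \frac{1}{-893 + 6 \cdot 6} = \frac{1}{-893 + 36} = \frac{1}{-857} = - \frac{1}{857}$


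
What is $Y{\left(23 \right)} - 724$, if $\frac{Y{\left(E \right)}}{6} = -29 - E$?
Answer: $-1036$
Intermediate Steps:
$Y{\left(E \right)} = -174 - 6 E$ ($Y{\left(E \right)} = 6 \left(-29 - E\right) = -174 - 6 E$)
$Y{\left(23 \right)} - 724 = \left(-174 - 138\right) - 724 = -312 - 724 = -1036$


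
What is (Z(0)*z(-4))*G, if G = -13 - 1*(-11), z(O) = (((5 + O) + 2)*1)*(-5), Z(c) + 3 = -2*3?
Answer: -270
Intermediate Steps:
Z(c) = -9 (Z(c) = -3 - 2*3 = -3 - 6 = -9)
z(O) = -35 - 5*O (z(O) = ((7 + O)*1)*(-5) = (7 + O)*(-5) = -35 - 5*O)
G = -2 (G = -13 + 11 = -2)
(Z(0)*z(-4))*G = -9*(-35 - 5*(-4))*(-2) = -9*(-35 + 20)*(-2) = -9*(-15)*(-2) = 135*(-2) = -270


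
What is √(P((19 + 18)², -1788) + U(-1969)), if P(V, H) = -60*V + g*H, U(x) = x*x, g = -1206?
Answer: √5951149 ≈ 2439.5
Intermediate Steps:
U(x) = x²
P(V, H) = -1206*H - 60*V (P(V, H) = -60*V - 1206*H = -1206*H - 60*V)
√(P((19 + 18)², -1788) + U(-1969)) = √((-1206*(-1788) - 60*(19 + 18)²) + (-1969)²) = √((2156328 - 60*37²) + 3876961) = √((2156328 - 60*1369) + 3876961) = √((2156328 - 82140) + 3876961) = √(2074188 + 3876961) = √5951149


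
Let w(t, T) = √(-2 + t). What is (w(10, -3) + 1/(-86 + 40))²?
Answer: 16929/2116 - 2*√2/23 ≈ 7.8775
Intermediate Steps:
(w(10, -3) + 1/(-86 + 40))² = (√(-2 + 10) + 1/(-86 + 40))² = (√8 + 1/(-46))² = (2*√2 - 1/46)² = (-1/46 + 2*√2)²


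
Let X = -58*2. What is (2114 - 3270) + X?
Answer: -1272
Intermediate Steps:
X = -116
(2114 - 3270) + X = (2114 - 3270) - 116 = -1156 - 116 = -1272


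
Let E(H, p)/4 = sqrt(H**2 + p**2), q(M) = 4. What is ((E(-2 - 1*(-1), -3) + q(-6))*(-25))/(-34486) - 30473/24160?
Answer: -524237939/416590880 + 50*sqrt(10)/17243 ≈ -1.2492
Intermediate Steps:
E(H, p) = 4*sqrt(H**2 + p**2)
((E(-2 - 1*(-1), -3) + q(-6))*(-25))/(-34486) - 30473/24160 = ((4*sqrt((-2 - 1*(-1))**2 + (-3)**2) + 4)*(-25))/(-34486) - 30473/24160 = ((4*sqrt((-2 + 1)**2 + 9) + 4)*(-25))*(-1/34486) - 30473*1/24160 = ((4*sqrt((-1)**2 + 9) + 4)*(-25))*(-1/34486) - 30473/24160 = ((4*sqrt(1 + 9) + 4)*(-25))*(-1/34486) - 30473/24160 = ((4*sqrt(10) + 4)*(-25))*(-1/34486) - 30473/24160 = ((4 + 4*sqrt(10))*(-25))*(-1/34486) - 30473/24160 = (-100 - 100*sqrt(10))*(-1/34486) - 30473/24160 = (50/17243 + 50*sqrt(10)/17243) - 30473/24160 = -524237939/416590880 + 50*sqrt(10)/17243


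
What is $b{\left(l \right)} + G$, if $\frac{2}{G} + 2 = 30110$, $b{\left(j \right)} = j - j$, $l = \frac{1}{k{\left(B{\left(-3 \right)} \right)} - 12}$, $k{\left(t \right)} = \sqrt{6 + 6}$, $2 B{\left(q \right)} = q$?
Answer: $\frac{1}{15054} \approx 6.6428 \cdot 10^{-5}$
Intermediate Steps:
$B{\left(q \right)} = \frac{q}{2}$
$k{\left(t \right)} = 2 \sqrt{3}$ ($k{\left(t \right)} = \sqrt{12} = 2 \sqrt{3}$)
$l = \frac{1}{-12 + 2 \sqrt{3}}$ ($l = \frac{1}{2 \sqrt{3} - 12} = \frac{1}{-12 + 2 \sqrt{3}} \approx -0.11715$)
$b{\left(j \right)} = 0$
$G = \frac{1}{15054}$ ($G = \frac{2}{-2 + 30110} = \frac{2}{30108} = 2 \cdot \frac{1}{30108} = \frac{1}{15054} \approx 6.6428 \cdot 10^{-5}$)
$b{\left(l \right)} + G = 0 + \frac{1}{15054} = \frac{1}{15054}$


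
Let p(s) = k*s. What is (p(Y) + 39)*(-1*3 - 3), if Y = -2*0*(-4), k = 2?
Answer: -234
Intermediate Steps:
Y = 0 (Y = 0*(-4) = 0)
p(s) = 2*s
(p(Y) + 39)*(-1*3 - 3) = (2*0 + 39)*(-1*3 - 3) = (0 + 39)*(-3 - 3) = 39*(-6) = -234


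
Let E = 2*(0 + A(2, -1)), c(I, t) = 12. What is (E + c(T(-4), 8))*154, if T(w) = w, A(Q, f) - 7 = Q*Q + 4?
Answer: 6468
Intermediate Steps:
A(Q, f) = 11 + Q² (A(Q, f) = 7 + (Q*Q + 4) = 7 + (Q² + 4) = 7 + (4 + Q²) = 11 + Q²)
E = 30 (E = 2*(0 + (11 + 2²)) = 2*(0 + (11 + 4)) = 2*(0 + 15) = 2*15 = 30)
(E + c(T(-4), 8))*154 = (30 + 12)*154 = 42*154 = 6468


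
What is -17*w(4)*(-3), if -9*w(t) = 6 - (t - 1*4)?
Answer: -34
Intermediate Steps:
w(t) = -10/9 + t/9 (w(t) = -(6 - (t - 1*4))/9 = -(6 - (t - 4))/9 = -(6 - (-4 + t))/9 = -(6 + (4 - t))/9 = -(10 - t)/9 = -10/9 + t/9)
-17*w(4)*(-3) = -17*(-10/9 + (⅑)*4)*(-3) = -17*(-10/9 + 4/9)*(-3) = -17*(-⅔)*(-3) = (34/3)*(-3) = -34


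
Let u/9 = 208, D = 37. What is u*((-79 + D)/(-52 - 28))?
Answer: 4914/5 ≈ 982.80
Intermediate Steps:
u = 1872 (u = 9*208 = 1872)
u*((-79 + D)/(-52 - 28)) = 1872*((-79 + 37)/(-52 - 28)) = 1872*(-42/(-80)) = 1872*(-42*(-1/80)) = 1872*(21/40) = 4914/5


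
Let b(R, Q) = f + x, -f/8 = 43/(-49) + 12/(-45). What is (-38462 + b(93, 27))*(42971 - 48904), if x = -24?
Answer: 167788099706/735 ≈ 2.2828e+8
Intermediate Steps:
f = 6728/735 (f = -8*(43/(-49) + 12/(-45)) = -8*(43*(-1/49) + 12*(-1/45)) = -8*(-43/49 - 4/15) = -8*(-841/735) = 6728/735 ≈ 9.1537)
b(R, Q) = -10912/735 (b(R, Q) = 6728/735 - 24 = -10912/735)
(-38462 + b(93, 27))*(42971 - 48904) = (-38462 - 10912/735)*(42971 - 48904) = -28280482/735*(-5933) = 167788099706/735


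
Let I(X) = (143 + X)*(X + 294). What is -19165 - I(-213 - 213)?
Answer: -56521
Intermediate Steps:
I(X) = (143 + X)*(294 + X)
-19165 - I(-213 - 213) = -19165 - (42042 + (-213 - 213)² + 437*(-213 - 213)) = -19165 - (42042 + (-426)² + 437*(-426)) = -19165 - (42042 + 181476 - 186162) = -19165 - 1*37356 = -19165 - 37356 = -56521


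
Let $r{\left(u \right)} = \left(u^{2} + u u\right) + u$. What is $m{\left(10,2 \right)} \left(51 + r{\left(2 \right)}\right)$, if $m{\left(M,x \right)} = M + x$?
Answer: $732$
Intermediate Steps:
$r{\left(u \right)} = u + 2 u^{2}$ ($r{\left(u \right)} = \left(u^{2} + u^{2}\right) + u = 2 u^{2} + u = u + 2 u^{2}$)
$m{\left(10,2 \right)} \left(51 + r{\left(2 \right)}\right) = \left(10 + 2\right) \left(51 + 2 \left(1 + 2 \cdot 2\right)\right) = 12 \left(51 + 2 \left(1 + 4\right)\right) = 12 \left(51 + 2 \cdot 5\right) = 12 \left(51 + 10\right) = 12 \cdot 61 = 732$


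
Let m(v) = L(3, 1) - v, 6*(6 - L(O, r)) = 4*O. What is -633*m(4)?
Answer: 0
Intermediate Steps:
L(O, r) = 6 - 2*O/3
m(v) = 4 - v (m(v) = (6 - ⅔*3) - v = (6 - 2) - v = 4 - v)
-633*m(4) = -633*(4 - 1*4) = -633*(4 - 4) = -633*0 = 0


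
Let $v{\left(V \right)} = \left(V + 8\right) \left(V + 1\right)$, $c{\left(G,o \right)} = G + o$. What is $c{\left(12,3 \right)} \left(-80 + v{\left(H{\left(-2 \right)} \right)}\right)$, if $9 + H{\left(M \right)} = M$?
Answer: $-750$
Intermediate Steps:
$H{\left(M \right)} = -9 + M$
$v{\left(V \right)} = \left(1 + V\right) \left(8 + V\right)$ ($v{\left(V \right)} = \left(8 + V\right) \left(1 + V\right) = \left(1 + V\right) \left(8 + V\right)$)
$c{\left(12,3 \right)} \left(-80 + v{\left(H{\left(-2 \right)} \right)}\right) = \left(12 + 3\right) \left(-80 + \left(8 + \left(-9 - 2\right)^{2} + 9 \left(-9 - 2\right)\right)\right) = 15 \left(-80 + \left(8 + \left(-11\right)^{2} + 9 \left(-11\right)\right)\right) = 15 \left(-80 + \left(8 + 121 - 99\right)\right) = 15 \left(-80 + 30\right) = 15 \left(-50\right) = -750$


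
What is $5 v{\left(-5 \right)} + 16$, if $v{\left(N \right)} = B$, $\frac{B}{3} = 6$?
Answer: $106$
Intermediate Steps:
$B = 18$ ($B = 3 \cdot 6 = 18$)
$v{\left(N \right)} = 18$
$5 v{\left(-5 \right)} + 16 = 5 \cdot 18 + 16 = 90 + 16 = 106$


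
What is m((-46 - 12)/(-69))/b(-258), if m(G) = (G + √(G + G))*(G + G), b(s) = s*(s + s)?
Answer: 841/79227801 + 29*√2001/79227801 ≈ 2.6989e-5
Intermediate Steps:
b(s) = 2*s² (b(s) = s*(2*s) = 2*s²)
m(G) = 2*G*(G + √2*√G) (m(G) = (G + √(2*G))*(2*G) = (G + √2*√G)*(2*G) = 2*G*(G + √2*√G))
m((-46 - 12)/(-69))/b(-258) = (2*((-46 - 12)/(-69))² + 2*√2*((-46 - 12)/(-69))^(3/2))/((2*(-258)²)) = (2*(-58*(-1/69))² + 2*√2*(-58*(-1/69))^(3/2))/((2*66564)) = (2*(58/69)² + 2*√2*(58/69)^(3/2))/133128 = (2*(3364/4761) + 2*√2*(58*√4002/4761))*(1/133128) = (6728/4761 + 232*√2001/4761)*(1/133128) = 841/79227801 + 29*√2001/79227801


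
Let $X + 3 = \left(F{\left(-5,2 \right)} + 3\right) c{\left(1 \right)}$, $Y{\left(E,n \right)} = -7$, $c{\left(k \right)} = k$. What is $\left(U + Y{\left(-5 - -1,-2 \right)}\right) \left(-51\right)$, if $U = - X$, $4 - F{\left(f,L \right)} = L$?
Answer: $459$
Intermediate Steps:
$F{\left(f,L \right)} = 4 - L$
$X = 2$ ($X = -3 + \left(\left(4 - 2\right) + 3\right) 1 = -3 + \left(2 + 3\right) 1 = -3 + 5 \cdot 1 = -3 + 5 = 2$)
$U = -2$ ($U = \left(-1\right) 2 = -2$)
$\left(U + Y{\left(-5 - -1,-2 \right)}\right) \left(-51\right) = \left(-2 - 7\right) \left(-51\right) = \left(-9\right) \left(-51\right) = 459$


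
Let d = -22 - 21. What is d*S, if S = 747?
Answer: -32121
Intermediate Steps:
d = -43
d*S = -43*747 = -32121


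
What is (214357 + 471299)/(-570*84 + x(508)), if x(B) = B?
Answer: -171414/11843 ≈ -14.474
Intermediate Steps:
(214357 + 471299)/(-570*84 + x(508)) = (214357 + 471299)/(-570*84 + 508) = 685656/(-47880 + 508) = 685656/(-47372) = 685656*(-1/47372) = -171414/11843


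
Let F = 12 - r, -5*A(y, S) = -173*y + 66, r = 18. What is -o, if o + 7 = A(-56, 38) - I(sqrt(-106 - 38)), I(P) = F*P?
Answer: 9789/5 - 72*I ≈ 1957.8 - 72.0*I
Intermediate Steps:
A(y, S) = -66/5 + 173*y/5 (A(y, S) = -(-173*y + 66)/5 = -(66 - 173*y)/5 = -66/5 + 173*y/5)
F = -6 (F = 12 - 1*18 = 12 - 18 = -6)
I(P) = -6*P
o = -9789/5 + 72*I (o = -7 + ((-66/5 + (173/5)*(-56)) - (-6)*sqrt(-106 - 38)) = -7 + ((-66/5 - 9688/5) - (-6)*sqrt(-144)) = -7 + (-9754/5 - (-6)*12*I) = -7 + (-9754/5 - (-72)*I) = -7 + (-9754/5 + 72*I) = -9789/5 + 72*I ≈ -1957.8 + 72.0*I)
-o = -(-9789/5 + 72*I) = 9789/5 - 72*I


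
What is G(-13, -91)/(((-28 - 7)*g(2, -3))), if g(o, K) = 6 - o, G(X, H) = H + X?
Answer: 26/35 ≈ 0.74286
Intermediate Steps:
G(-13, -91)/(((-28 - 7)*g(2, -3))) = (-91 - 13)/(((-28 - 7)*(6 - 1*2))) = -104*(-1/(35*(6 - 2))) = -104/((-35*4)) = -104/(-140) = -104*(-1/140) = 26/35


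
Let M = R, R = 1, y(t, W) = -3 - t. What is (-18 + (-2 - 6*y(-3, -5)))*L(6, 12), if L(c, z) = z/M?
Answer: -240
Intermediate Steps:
M = 1
L(c, z) = z (L(c, z) = z/1 = z*1 = z)
(-18 + (-2 - 6*y(-3, -5)))*L(6, 12) = (-18 + (-2 - 6*(-3 - 1*(-3))))*12 = (-18 + (-2 - 6*(-3 + 3)))*12 = (-18 + (-2 - 6*0))*12 = (-18 + (-2 + 0))*12 = (-18 - 2)*12 = -20*12 = -240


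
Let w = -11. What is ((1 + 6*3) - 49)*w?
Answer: 330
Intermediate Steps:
((1 + 6*3) - 49)*w = ((1 + 6*3) - 49)*(-11) = ((1 + 18) - 49)*(-11) = (19 - 49)*(-11) = -30*(-11) = 330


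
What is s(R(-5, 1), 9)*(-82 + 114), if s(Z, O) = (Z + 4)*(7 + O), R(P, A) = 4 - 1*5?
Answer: 1536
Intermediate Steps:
R(P, A) = -1 (R(P, A) = 4 - 5 = -1)
s(Z, O) = (4 + Z)*(7 + O)
s(R(-5, 1), 9)*(-82 + 114) = (28 + 4*9 + 7*(-1) + 9*(-1))*(-82 + 114) = (28 + 36 - 7 - 9)*32 = 48*32 = 1536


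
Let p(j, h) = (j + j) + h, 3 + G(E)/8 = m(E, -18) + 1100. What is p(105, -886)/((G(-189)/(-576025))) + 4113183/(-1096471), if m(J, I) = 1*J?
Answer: 106732036073647/1991191336 ≈ 53602.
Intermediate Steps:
m(J, I) = J
G(E) = 8776 + 8*E (G(E) = -24 + 8*(E + 1100) = -24 + 8*(1100 + E) = -24 + (8800 + 8*E) = 8776 + 8*E)
p(j, h) = h + 2*j (p(j, h) = 2*j + h = h + 2*j)
p(105, -886)/((G(-189)/(-576025))) + 4113183/(-1096471) = (-886 + 2*105)/(((8776 + 8*(-189))/(-576025))) + 4113183/(-1096471) = (-886 + 210)/(((8776 - 1512)*(-1/576025))) + 4113183*(-1/1096471) = -676/(7264*(-1/576025)) - 4113183/1096471 = -676/(-7264/576025) - 4113183/1096471 = -676*(-576025/7264) - 4113183/1096471 = 97348225/1816 - 4113183/1096471 = 106732036073647/1991191336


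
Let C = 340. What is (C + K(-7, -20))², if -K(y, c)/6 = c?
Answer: 211600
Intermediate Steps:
K(y, c) = -6*c
(C + K(-7, -20))² = (340 - 6*(-20))² = (340 + 120)² = 460² = 211600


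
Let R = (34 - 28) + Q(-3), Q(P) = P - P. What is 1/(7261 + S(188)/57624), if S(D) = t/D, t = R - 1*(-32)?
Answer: 5416656/39330339235 ≈ 0.00013772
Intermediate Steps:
Q(P) = 0
R = 6 (R = (34 - 28) + 0 = 6 + 0 = 6)
t = 38 (t = 6 - 1*(-32) = 6 + 32 = 38)
S(D) = 38/D
1/(7261 + S(188)/57624) = 1/(7261 + (38/188)/57624) = 1/(7261 + (38*(1/188))*(1/57624)) = 1/(7261 + (19/94)*(1/57624)) = 1/(7261 + 19/5416656) = 1/(39330339235/5416656) = 5416656/39330339235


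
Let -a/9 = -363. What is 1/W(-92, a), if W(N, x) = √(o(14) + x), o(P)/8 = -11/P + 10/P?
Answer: √160055/22865 ≈ 0.017497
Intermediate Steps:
a = 3267 (a = -9*(-363) = 3267)
o(P) = -8/P (o(P) = 8*(-11/P + 10/P) = 8*(-1/P) = -8/P)
W(N, x) = √(-4/7 + x) (W(N, x) = √(-8/14 + x) = √(-8*1/14 + x) = √(-4/7 + x))
1/W(-92, a) = 1/(√(-28 + 49*3267)/7) = 1/(√(-28 + 160083)/7) = 1/(√160055/7) = √160055/22865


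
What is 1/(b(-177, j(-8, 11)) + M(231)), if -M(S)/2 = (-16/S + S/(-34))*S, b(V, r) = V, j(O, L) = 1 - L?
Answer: 17/50896 ≈ 0.00033401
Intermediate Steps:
M(S) = -2*S*(-16/S - S/34) (M(S) = -2*(-16/S + S/(-34))*S = -2*(-16/S + S*(-1/34))*S = -2*(-16/S - S/34)*S = -2*S*(-16/S - S/34))
1/(b(-177, j(-8, 11)) + M(231)) = 1/(-177 + (32 + (1/17)*231**2)) = 1/(-177 + (32 + (1/17)*53361)) = 1/(-177 + (32 + 53361/17)) = 1/(-177 + 53905/17) = 1/(50896/17) = 17/50896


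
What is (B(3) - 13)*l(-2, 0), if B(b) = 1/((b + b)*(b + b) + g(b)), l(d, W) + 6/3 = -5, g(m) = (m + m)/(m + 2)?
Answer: 16891/186 ≈ 90.812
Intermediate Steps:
g(m) = 2*m/(2 + m) (g(m) = (2*m)/(2 + m) = 2*m/(2 + m))
l(d, W) = -7 (l(d, W) = -2 - 5 = -7)
B(b) = 1/(4*b² + 2*b/(2 + b)) (B(b) = 1/((b + b)*(b + b) + 2*b/(2 + b)) = 1/((2*b)*(2*b) + 2*b/(2 + b)) = 1/(4*b² + 2*b/(2 + b)))
(B(3) - 13)*l(-2, 0) = ((½)*(2 + 3)/(3*(1 + 2*3*(2 + 3))) - 13)*(-7) = ((½)*(⅓)*5/(1 + 2*3*5) - 13)*(-7) = ((½)*(⅓)*5/(1 + 30) - 13)*(-7) = ((½)*(⅓)*5/31 - 13)*(-7) = ((½)*(⅓)*(1/31)*5 - 13)*(-7) = (5/186 - 13)*(-7) = -2413/186*(-7) = 16891/186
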